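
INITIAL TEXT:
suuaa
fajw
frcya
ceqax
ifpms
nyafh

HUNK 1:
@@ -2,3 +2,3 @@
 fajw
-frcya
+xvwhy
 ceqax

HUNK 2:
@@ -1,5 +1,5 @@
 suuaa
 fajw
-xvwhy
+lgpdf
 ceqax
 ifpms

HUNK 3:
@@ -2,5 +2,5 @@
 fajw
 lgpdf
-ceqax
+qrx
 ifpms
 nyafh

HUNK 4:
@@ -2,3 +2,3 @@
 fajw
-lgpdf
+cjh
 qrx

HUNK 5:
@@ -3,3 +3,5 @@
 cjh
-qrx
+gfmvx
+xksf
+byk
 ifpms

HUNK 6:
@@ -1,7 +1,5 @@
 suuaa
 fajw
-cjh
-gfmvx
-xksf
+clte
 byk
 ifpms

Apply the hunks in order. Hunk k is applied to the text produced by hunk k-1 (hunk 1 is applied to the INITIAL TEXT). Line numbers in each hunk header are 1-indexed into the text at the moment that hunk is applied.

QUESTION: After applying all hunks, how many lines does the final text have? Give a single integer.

Hunk 1: at line 2 remove [frcya] add [xvwhy] -> 6 lines: suuaa fajw xvwhy ceqax ifpms nyafh
Hunk 2: at line 1 remove [xvwhy] add [lgpdf] -> 6 lines: suuaa fajw lgpdf ceqax ifpms nyafh
Hunk 3: at line 2 remove [ceqax] add [qrx] -> 6 lines: suuaa fajw lgpdf qrx ifpms nyafh
Hunk 4: at line 2 remove [lgpdf] add [cjh] -> 6 lines: suuaa fajw cjh qrx ifpms nyafh
Hunk 5: at line 3 remove [qrx] add [gfmvx,xksf,byk] -> 8 lines: suuaa fajw cjh gfmvx xksf byk ifpms nyafh
Hunk 6: at line 1 remove [cjh,gfmvx,xksf] add [clte] -> 6 lines: suuaa fajw clte byk ifpms nyafh
Final line count: 6

Answer: 6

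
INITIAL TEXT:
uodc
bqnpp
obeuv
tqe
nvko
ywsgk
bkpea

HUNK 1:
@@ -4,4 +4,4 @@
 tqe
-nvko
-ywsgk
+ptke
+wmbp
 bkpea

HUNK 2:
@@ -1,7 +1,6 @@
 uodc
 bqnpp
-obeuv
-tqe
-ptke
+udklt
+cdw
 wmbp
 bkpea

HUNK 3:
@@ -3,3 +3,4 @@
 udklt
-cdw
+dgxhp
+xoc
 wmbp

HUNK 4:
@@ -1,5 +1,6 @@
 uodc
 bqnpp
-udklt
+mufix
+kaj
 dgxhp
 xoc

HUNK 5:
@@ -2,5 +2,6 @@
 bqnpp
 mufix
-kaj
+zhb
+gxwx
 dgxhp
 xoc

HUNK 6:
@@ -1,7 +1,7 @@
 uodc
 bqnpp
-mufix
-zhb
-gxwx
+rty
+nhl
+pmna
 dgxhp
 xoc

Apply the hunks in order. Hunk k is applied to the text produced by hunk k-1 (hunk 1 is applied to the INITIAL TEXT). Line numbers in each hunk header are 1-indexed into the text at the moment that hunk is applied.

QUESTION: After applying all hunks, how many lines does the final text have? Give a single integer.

Answer: 9

Derivation:
Hunk 1: at line 4 remove [nvko,ywsgk] add [ptke,wmbp] -> 7 lines: uodc bqnpp obeuv tqe ptke wmbp bkpea
Hunk 2: at line 1 remove [obeuv,tqe,ptke] add [udklt,cdw] -> 6 lines: uodc bqnpp udklt cdw wmbp bkpea
Hunk 3: at line 3 remove [cdw] add [dgxhp,xoc] -> 7 lines: uodc bqnpp udklt dgxhp xoc wmbp bkpea
Hunk 4: at line 1 remove [udklt] add [mufix,kaj] -> 8 lines: uodc bqnpp mufix kaj dgxhp xoc wmbp bkpea
Hunk 5: at line 2 remove [kaj] add [zhb,gxwx] -> 9 lines: uodc bqnpp mufix zhb gxwx dgxhp xoc wmbp bkpea
Hunk 6: at line 1 remove [mufix,zhb,gxwx] add [rty,nhl,pmna] -> 9 lines: uodc bqnpp rty nhl pmna dgxhp xoc wmbp bkpea
Final line count: 9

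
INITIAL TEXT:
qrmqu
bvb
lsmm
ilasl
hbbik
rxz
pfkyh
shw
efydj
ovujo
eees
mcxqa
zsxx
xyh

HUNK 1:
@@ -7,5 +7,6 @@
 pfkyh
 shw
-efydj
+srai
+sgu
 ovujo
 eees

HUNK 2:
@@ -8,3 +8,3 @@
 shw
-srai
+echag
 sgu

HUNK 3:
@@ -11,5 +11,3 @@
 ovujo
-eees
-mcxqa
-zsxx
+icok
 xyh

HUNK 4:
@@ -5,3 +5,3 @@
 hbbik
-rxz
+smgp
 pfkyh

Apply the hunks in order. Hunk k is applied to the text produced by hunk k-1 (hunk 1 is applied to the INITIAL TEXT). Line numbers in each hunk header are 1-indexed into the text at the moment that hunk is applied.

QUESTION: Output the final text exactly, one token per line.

Hunk 1: at line 7 remove [efydj] add [srai,sgu] -> 15 lines: qrmqu bvb lsmm ilasl hbbik rxz pfkyh shw srai sgu ovujo eees mcxqa zsxx xyh
Hunk 2: at line 8 remove [srai] add [echag] -> 15 lines: qrmqu bvb lsmm ilasl hbbik rxz pfkyh shw echag sgu ovujo eees mcxqa zsxx xyh
Hunk 3: at line 11 remove [eees,mcxqa,zsxx] add [icok] -> 13 lines: qrmqu bvb lsmm ilasl hbbik rxz pfkyh shw echag sgu ovujo icok xyh
Hunk 4: at line 5 remove [rxz] add [smgp] -> 13 lines: qrmqu bvb lsmm ilasl hbbik smgp pfkyh shw echag sgu ovujo icok xyh

Answer: qrmqu
bvb
lsmm
ilasl
hbbik
smgp
pfkyh
shw
echag
sgu
ovujo
icok
xyh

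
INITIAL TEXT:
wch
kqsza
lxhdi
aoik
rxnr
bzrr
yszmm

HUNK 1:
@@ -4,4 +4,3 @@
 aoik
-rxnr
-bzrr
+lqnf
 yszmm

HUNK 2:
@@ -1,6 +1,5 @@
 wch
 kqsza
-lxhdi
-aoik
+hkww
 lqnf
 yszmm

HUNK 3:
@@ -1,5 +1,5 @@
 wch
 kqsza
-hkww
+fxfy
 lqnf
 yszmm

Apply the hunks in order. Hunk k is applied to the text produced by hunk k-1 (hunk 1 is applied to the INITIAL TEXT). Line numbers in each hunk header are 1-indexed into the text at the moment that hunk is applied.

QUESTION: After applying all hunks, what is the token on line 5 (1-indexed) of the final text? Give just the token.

Answer: yszmm

Derivation:
Hunk 1: at line 4 remove [rxnr,bzrr] add [lqnf] -> 6 lines: wch kqsza lxhdi aoik lqnf yszmm
Hunk 2: at line 1 remove [lxhdi,aoik] add [hkww] -> 5 lines: wch kqsza hkww lqnf yszmm
Hunk 3: at line 1 remove [hkww] add [fxfy] -> 5 lines: wch kqsza fxfy lqnf yszmm
Final line 5: yszmm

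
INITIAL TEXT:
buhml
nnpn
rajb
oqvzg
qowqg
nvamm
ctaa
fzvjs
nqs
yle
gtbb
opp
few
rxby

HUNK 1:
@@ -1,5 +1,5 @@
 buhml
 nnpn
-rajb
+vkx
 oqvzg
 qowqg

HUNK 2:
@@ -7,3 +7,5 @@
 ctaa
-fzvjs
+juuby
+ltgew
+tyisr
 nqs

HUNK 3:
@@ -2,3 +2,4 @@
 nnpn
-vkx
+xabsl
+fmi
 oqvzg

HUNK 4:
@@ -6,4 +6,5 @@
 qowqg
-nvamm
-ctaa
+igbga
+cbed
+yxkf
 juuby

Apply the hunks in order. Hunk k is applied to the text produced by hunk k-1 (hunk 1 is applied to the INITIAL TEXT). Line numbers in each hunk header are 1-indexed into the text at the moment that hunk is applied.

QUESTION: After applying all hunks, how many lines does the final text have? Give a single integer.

Hunk 1: at line 1 remove [rajb] add [vkx] -> 14 lines: buhml nnpn vkx oqvzg qowqg nvamm ctaa fzvjs nqs yle gtbb opp few rxby
Hunk 2: at line 7 remove [fzvjs] add [juuby,ltgew,tyisr] -> 16 lines: buhml nnpn vkx oqvzg qowqg nvamm ctaa juuby ltgew tyisr nqs yle gtbb opp few rxby
Hunk 3: at line 2 remove [vkx] add [xabsl,fmi] -> 17 lines: buhml nnpn xabsl fmi oqvzg qowqg nvamm ctaa juuby ltgew tyisr nqs yle gtbb opp few rxby
Hunk 4: at line 6 remove [nvamm,ctaa] add [igbga,cbed,yxkf] -> 18 lines: buhml nnpn xabsl fmi oqvzg qowqg igbga cbed yxkf juuby ltgew tyisr nqs yle gtbb opp few rxby
Final line count: 18

Answer: 18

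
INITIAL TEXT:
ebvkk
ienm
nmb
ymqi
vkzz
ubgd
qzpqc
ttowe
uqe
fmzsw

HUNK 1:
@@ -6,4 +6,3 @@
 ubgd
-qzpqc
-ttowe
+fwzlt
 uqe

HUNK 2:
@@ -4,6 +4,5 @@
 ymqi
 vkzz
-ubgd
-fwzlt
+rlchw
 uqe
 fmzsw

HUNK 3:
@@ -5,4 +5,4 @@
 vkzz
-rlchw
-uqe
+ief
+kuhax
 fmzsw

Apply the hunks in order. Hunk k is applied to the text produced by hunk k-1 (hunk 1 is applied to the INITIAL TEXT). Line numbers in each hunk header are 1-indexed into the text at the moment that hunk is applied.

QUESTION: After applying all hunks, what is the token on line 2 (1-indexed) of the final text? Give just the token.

Answer: ienm

Derivation:
Hunk 1: at line 6 remove [qzpqc,ttowe] add [fwzlt] -> 9 lines: ebvkk ienm nmb ymqi vkzz ubgd fwzlt uqe fmzsw
Hunk 2: at line 4 remove [ubgd,fwzlt] add [rlchw] -> 8 lines: ebvkk ienm nmb ymqi vkzz rlchw uqe fmzsw
Hunk 3: at line 5 remove [rlchw,uqe] add [ief,kuhax] -> 8 lines: ebvkk ienm nmb ymqi vkzz ief kuhax fmzsw
Final line 2: ienm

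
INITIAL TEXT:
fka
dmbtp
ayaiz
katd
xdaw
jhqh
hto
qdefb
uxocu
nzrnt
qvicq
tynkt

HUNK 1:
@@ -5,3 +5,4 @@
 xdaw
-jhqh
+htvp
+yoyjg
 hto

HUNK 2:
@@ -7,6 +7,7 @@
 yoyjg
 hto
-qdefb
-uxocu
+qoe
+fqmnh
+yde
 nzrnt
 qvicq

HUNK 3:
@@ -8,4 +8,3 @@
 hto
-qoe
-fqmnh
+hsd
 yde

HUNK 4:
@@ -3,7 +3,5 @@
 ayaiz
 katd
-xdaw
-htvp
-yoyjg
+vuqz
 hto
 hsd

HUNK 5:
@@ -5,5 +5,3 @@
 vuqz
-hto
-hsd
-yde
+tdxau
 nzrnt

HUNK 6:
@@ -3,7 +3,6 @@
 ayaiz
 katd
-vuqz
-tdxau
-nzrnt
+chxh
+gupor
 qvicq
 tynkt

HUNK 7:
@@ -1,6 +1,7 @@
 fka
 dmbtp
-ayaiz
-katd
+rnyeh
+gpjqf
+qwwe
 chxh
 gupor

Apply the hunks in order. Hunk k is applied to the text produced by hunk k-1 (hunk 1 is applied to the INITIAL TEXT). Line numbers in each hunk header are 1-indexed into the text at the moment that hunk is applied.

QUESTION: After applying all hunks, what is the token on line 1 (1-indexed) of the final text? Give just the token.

Answer: fka

Derivation:
Hunk 1: at line 5 remove [jhqh] add [htvp,yoyjg] -> 13 lines: fka dmbtp ayaiz katd xdaw htvp yoyjg hto qdefb uxocu nzrnt qvicq tynkt
Hunk 2: at line 7 remove [qdefb,uxocu] add [qoe,fqmnh,yde] -> 14 lines: fka dmbtp ayaiz katd xdaw htvp yoyjg hto qoe fqmnh yde nzrnt qvicq tynkt
Hunk 3: at line 8 remove [qoe,fqmnh] add [hsd] -> 13 lines: fka dmbtp ayaiz katd xdaw htvp yoyjg hto hsd yde nzrnt qvicq tynkt
Hunk 4: at line 3 remove [xdaw,htvp,yoyjg] add [vuqz] -> 11 lines: fka dmbtp ayaiz katd vuqz hto hsd yde nzrnt qvicq tynkt
Hunk 5: at line 5 remove [hto,hsd,yde] add [tdxau] -> 9 lines: fka dmbtp ayaiz katd vuqz tdxau nzrnt qvicq tynkt
Hunk 6: at line 3 remove [vuqz,tdxau,nzrnt] add [chxh,gupor] -> 8 lines: fka dmbtp ayaiz katd chxh gupor qvicq tynkt
Hunk 7: at line 1 remove [ayaiz,katd] add [rnyeh,gpjqf,qwwe] -> 9 lines: fka dmbtp rnyeh gpjqf qwwe chxh gupor qvicq tynkt
Final line 1: fka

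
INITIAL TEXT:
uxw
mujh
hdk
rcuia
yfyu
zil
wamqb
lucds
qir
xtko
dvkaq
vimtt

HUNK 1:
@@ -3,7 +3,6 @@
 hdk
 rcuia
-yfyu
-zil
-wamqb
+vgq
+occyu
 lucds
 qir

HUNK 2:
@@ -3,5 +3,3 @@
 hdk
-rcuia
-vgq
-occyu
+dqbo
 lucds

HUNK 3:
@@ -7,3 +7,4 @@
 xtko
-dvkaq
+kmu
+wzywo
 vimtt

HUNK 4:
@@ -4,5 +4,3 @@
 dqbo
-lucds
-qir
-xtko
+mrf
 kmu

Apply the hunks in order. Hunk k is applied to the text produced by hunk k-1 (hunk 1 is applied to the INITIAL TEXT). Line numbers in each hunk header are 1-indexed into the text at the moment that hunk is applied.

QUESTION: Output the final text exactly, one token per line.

Hunk 1: at line 3 remove [yfyu,zil,wamqb] add [vgq,occyu] -> 11 lines: uxw mujh hdk rcuia vgq occyu lucds qir xtko dvkaq vimtt
Hunk 2: at line 3 remove [rcuia,vgq,occyu] add [dqbo] -> 9 lines: uxw mujh hdk dqbo lucds qir xtko dvkaq vimtt
Hunk 3: at line 7 remove [dvkaq] add [kmu,wzywo] -> 10 lines: uxw mujh hdk dqbo lucds qir xtko kmu wzywo vimtt
Hunk 4: at line 4 remove [lucds,qir,xtko] add [mrf] -> 8 lines: uxw mujh hdk dqbo mrf kmu wzywo vimtt

Answer: uxw
mujh
hdk
dqbo
mrf
kmu
wzywo
vimtt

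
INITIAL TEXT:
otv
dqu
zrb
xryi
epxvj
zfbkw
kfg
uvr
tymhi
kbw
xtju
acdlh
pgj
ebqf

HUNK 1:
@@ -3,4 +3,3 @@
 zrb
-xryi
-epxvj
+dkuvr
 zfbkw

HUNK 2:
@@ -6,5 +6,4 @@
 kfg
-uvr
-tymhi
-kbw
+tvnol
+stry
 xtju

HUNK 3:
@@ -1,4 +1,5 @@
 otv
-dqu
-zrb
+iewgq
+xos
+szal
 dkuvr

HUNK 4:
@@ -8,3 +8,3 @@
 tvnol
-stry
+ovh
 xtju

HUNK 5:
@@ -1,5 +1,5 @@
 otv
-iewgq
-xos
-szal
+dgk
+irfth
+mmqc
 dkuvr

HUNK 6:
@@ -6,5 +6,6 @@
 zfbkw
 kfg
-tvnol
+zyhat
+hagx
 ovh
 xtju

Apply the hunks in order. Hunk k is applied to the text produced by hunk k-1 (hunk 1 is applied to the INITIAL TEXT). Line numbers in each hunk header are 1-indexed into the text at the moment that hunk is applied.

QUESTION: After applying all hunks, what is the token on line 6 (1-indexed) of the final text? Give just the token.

Hunk 1: at line 3 remove [xryi,epxvj] add [dkuvr] -> 13 lines: otv dqu zrb dkuvr zfbkw kfg uvr tymhi kbw xtju acdlh pgj ebqf
Hunk 2: at line 6 remove [uvr,tymhi,kbw] add [tvnol,stry] -> 12 lines: otv dqu zrb dkuvr zfbkw kfg tvnol stry xtju acdlh pgj ebqf
Hunk 3: at line 1 remove [dqu,zrb] add [iewgq,xos,szal] -> 13 lines: otv iewgq xos szal dkuvr zfbkw kfg tvnol stry xtju acdlh pgj ebqf
Hunk 4: at line 8 remove [stry] add [ovh] -> 13 lines: otv iewgq xos szal dkuvr zfbkw kfg tvnol ovh xtju acdlh pgj ebqf
Hunk 5: at line 1 remove [iewgq,xos,szal] add [dgk,irfth,mmqc] -> 13 lines: otv dgk irfth mmqc dkuvr zfbkw kfg tvnol ovh xtju acdlh pgj ebqf
Hunk 6: at line 6 remove [tvnol] add [zyhat,hagx] -> 14 lines: otv dgk irfth mmqc dkuvr zfbkw kfg zyhat hagx ovh xtju acdlh pgj ebqf
Final line 6: zfbkw

Answer: zfbkw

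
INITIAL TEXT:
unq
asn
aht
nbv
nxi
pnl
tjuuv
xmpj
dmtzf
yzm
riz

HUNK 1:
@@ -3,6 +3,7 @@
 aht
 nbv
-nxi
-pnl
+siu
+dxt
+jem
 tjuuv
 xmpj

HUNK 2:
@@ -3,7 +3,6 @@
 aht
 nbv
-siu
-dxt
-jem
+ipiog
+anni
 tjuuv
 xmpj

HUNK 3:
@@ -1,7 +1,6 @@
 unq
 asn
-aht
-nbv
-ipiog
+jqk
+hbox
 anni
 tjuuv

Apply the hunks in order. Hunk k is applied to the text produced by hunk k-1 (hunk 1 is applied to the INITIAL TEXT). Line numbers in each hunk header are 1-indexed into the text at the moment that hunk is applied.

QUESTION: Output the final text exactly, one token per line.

Answer: unq
asn
jqk
hbox
anni
tjuuv
xmpj
dmtzf
yzm
riz

Derivation:
Hunk 1: at line 3 remove [nxi,pnl] add [siu,dxt,jem] -> 12 lines: unq asn aht nbv siu dxt jem tjuuv xmpj dmtzf yzm riz
Hunk 2: at line 3 remove [siu,dxt,jem] add [ipiog,anni] -> 11 lines: unq asn aht nbv ipiog anni tjuuv xmpj dmtzf yzm riz
Hunk 3: at line 1 remove [aht,nbv,ipiog] add [jqk,hbox] -> 10 lines: unq asn jqk hbox anni tjuuv xmpj dmtzf yzm riz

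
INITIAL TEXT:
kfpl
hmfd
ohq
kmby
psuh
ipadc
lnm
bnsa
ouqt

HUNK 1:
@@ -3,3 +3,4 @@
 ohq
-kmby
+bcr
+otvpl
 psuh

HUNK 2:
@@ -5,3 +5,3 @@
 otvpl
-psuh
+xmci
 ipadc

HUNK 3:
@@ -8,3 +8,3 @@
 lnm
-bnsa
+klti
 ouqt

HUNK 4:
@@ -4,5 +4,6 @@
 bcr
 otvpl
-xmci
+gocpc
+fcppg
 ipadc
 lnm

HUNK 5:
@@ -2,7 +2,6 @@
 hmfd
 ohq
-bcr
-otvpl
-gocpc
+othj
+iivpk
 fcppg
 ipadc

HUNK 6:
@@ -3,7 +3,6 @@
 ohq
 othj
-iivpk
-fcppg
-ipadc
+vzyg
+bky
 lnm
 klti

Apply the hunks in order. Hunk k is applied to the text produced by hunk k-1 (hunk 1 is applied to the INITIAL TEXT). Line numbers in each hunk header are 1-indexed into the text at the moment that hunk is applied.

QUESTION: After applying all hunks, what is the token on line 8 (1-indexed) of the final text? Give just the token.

Hunk 1: at line 3 remove [kmby] add [bcr,otvpl] -> 10 lines: kfpl hmfd ohq bcr otvpl psuh ipadc lnm bnsa ouqt
Hunk 2: at line 5 remove [psuh] add [xmci] -> 10 lines: kfpl hmfd ohq bcr otvpl xmci ipadc lnm bnsa ouqt
Hunk 3: at line 8 remove [bnsa] add [klti] -> 10 lines: kfpl hmfd ohq bcr otvpl xmci ipadc lnm klti ouqt
Hunk 4: at line 4 remove [xmci] add [gocpc,fcppg] -> 11 lines: kfpl hmfd ohq bcr otvpl gocpc fcppg ipadc lnm klti ouqt
Hunk 5: at line 2 remove [bcr,otvpl,gocpc] add [othj,iivpk] -> 10 lines: kfpl hmfd ohq othj iivpk fcppg ipadc lnm klti ouqt
Hunk 6: at line 3 remove [iivpk,fcppg,ipadc] add [vzyg,bky] -> 9 lines: kfpl hmfd ohq othj vzyg bky lnm klti ouqt
Final line 8: klti

Answer: klti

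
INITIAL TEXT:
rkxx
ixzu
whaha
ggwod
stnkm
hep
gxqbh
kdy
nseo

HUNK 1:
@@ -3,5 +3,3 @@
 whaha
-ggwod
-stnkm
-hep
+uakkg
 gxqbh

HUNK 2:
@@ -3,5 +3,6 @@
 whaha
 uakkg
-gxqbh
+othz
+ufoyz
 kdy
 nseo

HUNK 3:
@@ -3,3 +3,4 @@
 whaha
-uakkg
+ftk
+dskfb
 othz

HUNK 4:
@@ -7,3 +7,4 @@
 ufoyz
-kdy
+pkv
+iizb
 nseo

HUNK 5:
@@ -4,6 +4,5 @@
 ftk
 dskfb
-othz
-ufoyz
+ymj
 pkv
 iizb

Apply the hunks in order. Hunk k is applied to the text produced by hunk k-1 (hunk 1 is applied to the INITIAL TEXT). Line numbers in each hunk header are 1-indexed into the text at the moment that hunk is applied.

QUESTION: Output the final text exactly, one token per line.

Hunk 1: at line 3 remove [ggwod,stnkm,hep] add [uakkg] -> 7 lines: rkxx ixzu whaha uakkg gxqbh kdy nseo
Hunk 2: at line 3 remove [gxqbh] add [othz,ufoyz] -> 8 lines: rkxx ixzu whaha uakkg othz ufoyz kdy nseo
Hunk 3: at line 3 remove [uakkg] add [ftk,dskfb] -> 9 lines: rkxx ixzu whaha ftk dskfb othz ufoyz kdy nseo
Hunk 4: at line 7 remove [kdy] add [pkv,iizb] -> 10 lines: rkxx ixzu whaha ftk dskfb othz ufoyz pkv iizb nseo
Hunk 5: at line 4 remove [othz,ufoyz] add [ymj] -> 9 lines: rkxx ixzu whaha ftk dskfb ymj pkv iizb nseo

Answer: rkxx
ixzu
whaha
ftk
dskfb
ymj
pkv
iizb
nseo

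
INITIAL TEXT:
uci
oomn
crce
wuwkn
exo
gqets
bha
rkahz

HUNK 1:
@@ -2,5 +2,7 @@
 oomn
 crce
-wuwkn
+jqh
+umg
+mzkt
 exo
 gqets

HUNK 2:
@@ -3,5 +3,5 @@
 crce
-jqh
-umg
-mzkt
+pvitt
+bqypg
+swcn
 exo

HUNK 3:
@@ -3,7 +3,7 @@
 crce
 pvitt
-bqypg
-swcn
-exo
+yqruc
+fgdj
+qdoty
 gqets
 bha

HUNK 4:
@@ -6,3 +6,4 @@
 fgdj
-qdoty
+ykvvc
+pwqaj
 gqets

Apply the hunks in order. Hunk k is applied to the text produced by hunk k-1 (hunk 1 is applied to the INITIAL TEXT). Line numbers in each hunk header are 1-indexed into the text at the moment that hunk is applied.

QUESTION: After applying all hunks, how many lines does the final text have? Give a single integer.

Hunk 1: at line 2 remove [wuwkn] add [jqh,umg,mzkt] -> 10 lines: uci oomn crce jqh umg mzkt exo gqets bha rkahz
Hunk 2: at line 3 remove [jqh,umg,mzkt] add [pvitt,bqypg,swcn] -> 10 lines: uci oomn crce pvitt bqypg swcn exo gqets bha rkahz
Hunk 3: at line 3 remove [bqypg,swcn,exo] add [yqruc,fgdj,qdoty] -> 10 lines: uci oomn crce pvitt yqruc fgdj qdoty gqets bha rkahz
Hunk 4: at line 6 remove [qdoty] add [ykvvc,pwqaj] -> 11 lines: uci oomn crce pvitt yqruc fgdj ykvvc pwqaj gqets bha rkahz
Final line count: 11

Answer: 11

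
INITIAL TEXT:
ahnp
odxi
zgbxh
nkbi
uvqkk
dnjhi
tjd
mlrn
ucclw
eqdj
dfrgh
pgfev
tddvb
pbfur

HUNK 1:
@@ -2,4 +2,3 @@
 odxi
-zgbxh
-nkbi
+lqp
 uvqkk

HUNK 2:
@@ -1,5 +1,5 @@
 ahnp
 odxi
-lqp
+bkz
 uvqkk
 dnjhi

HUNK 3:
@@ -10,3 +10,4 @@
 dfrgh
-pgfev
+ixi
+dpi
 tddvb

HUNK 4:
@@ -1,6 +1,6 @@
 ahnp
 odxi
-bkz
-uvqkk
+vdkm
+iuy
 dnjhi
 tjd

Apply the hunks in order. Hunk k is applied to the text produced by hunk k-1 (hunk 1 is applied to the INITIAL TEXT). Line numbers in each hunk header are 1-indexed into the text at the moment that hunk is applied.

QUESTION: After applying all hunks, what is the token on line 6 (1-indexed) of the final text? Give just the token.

Hunk 1: at line 2 remove [zgbxh,nkbi] add [lqp] -> 13 lines: ahnp odxi lqp uvqkk dnjhi tjd mlrn ucclw eqdj dfrgh pgfev tddvb pbfur
Hunk 2: at line 1 remove [lqp] add [bkz] -> 13 lines: ahnp odxi bkz uvqkk dnjhi tjd mlrn ucclw eqdj dfrgh pgfev tddvb pbfur
Hunk 3: at line 10 remove [pgfev] add [ixi,dpi] -> 14 lines: ahnp odxi bkz uvqkk dnjhi tjd mlrn ucclw eqdj dfrgh ixi dpi tddvb pbfur
Hunk 4: at line 1 remove [bkz,uvqkk] add [vdkm,iuy] -> 14 lines: ahnp odxi vdkm iuy dnjhi tjd mlrn ucclw eqdj dfrgh ixi dpi tddvb pbfur
Final line 6: tjd

Answer: tjd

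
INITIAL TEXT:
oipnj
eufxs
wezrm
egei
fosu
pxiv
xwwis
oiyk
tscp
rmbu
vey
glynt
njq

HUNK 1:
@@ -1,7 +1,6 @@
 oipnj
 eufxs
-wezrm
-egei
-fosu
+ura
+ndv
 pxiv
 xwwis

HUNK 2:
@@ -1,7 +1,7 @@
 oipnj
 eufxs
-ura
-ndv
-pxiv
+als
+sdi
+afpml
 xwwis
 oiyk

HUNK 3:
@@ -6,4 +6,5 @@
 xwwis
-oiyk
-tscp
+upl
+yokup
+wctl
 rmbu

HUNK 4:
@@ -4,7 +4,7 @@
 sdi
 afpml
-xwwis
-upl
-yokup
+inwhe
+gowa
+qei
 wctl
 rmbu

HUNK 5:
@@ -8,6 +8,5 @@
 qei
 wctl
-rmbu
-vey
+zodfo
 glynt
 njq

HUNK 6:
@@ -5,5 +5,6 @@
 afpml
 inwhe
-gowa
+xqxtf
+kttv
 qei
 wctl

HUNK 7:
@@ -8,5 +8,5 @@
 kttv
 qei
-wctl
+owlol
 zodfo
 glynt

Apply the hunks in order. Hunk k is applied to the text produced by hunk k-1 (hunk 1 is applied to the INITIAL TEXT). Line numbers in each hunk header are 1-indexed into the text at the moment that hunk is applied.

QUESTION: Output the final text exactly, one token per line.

Hunk 1: at line 1 remove [wezrm,egei,fosu] add [ura,ndv] -> 12 lines: oipnj eufxs ura ndv pxiv xwwis oiyk tscp rmbu vey glynt njq
Hunk 2: at line 1 remove [ura,ndv,pxiv] add [als,sdi,afpml] -> 12 lines: oipnj eufxs als sdi afpml xwwis oiyk tscp rmbu vey glynt njq
Hunk 3: at line 6 remove [oiyk,tscp] add [upl,yokup,wctl] -> 13 lines: oipnj eufxs als sdi afpml xwwis upl yokup wctl rmbu vey glynt njq
Hunk 4: at line 4 remove [xwwis,upl,yokup] add [inwhe,gowa,qei] -> 13 lines: oipnj eufxs als sdi afpml inwhe gowa qei wctl rmbu vey glynt njq
Hunk 5: at line 8 remove [rmbu,vey] add [zodfo] -> 12 lines: oipnj eufxs als sdi afpml inwhe gowa qei wctl zodfo glynt njq
Hunk 6: at line 5 remove [gowa] add [xqxtf,kttv] -> 13 lines: oipnj eufxs als sdi afpml inwhe xqxtf kttv qei wctl zodfo glynt njq
Hunk 7: at line 8 remove [wctl] add [owlol] -> 13 lines: oipnj eufxs als sdi afpml inwhe xqxtf kttv qei owlol zodfo glynt njq

Answer: oipnj
eufxs
als
sdi
afpml
inwhe
xqxtf
kttv
qei
owlol
zodfo
glynt
njq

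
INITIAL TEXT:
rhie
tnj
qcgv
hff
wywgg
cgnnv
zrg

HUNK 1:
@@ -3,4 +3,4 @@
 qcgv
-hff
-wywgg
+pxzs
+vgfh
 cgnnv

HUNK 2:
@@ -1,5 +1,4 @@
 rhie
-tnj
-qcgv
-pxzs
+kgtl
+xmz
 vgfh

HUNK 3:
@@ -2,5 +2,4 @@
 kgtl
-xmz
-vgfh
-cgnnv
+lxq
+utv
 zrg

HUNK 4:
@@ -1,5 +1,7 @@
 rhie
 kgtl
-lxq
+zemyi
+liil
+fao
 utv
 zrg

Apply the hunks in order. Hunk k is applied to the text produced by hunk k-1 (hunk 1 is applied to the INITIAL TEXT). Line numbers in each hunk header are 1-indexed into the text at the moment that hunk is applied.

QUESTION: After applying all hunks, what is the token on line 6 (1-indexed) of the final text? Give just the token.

Hunk 1: at line 3 remove [hff,wywgg] add [pxzs,vgfh] -> 7 lines: rhie tnj qcgv pxzs vgfh cgnnv zrg
Hunk 2: at line 1 remove [tnj,qcgv,pxzs] add [kgtl,xmz] -> 6 lines: rhie kgtl xmz vgfh cgnnv zrg
Hunk 3: at line 2 remove [xmz,vgfh,cgnnv] add [lxq,utv] -> 5 lines: rhie kgtl lxq utv zrg
Hunk 4: at line 1 remove [lxq] add [zemyi,liil,fao] -> 7 lines: rhie kgtl zemyi liil fao utv zrg
Final line 6: utv

Answer: utv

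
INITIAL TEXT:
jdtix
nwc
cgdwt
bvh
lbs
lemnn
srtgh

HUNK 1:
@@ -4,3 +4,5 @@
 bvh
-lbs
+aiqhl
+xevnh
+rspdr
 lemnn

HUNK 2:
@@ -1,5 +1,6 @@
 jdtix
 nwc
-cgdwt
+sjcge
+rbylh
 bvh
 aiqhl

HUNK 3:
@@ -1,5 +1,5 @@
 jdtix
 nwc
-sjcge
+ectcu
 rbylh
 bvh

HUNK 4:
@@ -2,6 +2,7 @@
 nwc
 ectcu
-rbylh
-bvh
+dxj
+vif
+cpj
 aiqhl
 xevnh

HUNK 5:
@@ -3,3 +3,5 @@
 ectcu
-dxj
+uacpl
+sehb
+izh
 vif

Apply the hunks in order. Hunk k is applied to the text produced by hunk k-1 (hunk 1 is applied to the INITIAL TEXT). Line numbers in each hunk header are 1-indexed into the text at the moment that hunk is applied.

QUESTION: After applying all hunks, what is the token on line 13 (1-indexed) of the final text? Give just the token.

Answer: srtgh

Derivation:
Hunk 1: at line 4 remove [lbs] add [aiqhl,xevnh,rspdr] -> 9 lines: jdtix nwc cgdwt bvh aiqhl xevnh rspdr lemnn srtgh
Hunk 2: at line 1 remove [cgdwt] add [sjcge,rbylh] -> 10 lines: jdtix nwc sjcge rbylh bvh aiqhl xevnh rspdr lemnn srtgh
Hunk 3: at line 1 remove [sjcge] add [ectcu] -> 10 lines: jdtix nwc ectcu rbylh bvh aiqhl xevnh rspdr lemnn srtgh
Hunk 4: at line 2 remove [rbylh,bvh] add [dxj,vif,cpj] -> 11 lines: jdtix nwc ectcu dxj vif cpj aiqhl xevnh rspdr lemnn srtgh
Hunk 5: at line 3 remove [dxj] add [uacpl,sehb,izh] -> 13 lines: jdtix nwc ectcu uacpl sehb izh vif cpj aiqhl xevnh rspdr lemnn srtgh
Final line 13: srtgh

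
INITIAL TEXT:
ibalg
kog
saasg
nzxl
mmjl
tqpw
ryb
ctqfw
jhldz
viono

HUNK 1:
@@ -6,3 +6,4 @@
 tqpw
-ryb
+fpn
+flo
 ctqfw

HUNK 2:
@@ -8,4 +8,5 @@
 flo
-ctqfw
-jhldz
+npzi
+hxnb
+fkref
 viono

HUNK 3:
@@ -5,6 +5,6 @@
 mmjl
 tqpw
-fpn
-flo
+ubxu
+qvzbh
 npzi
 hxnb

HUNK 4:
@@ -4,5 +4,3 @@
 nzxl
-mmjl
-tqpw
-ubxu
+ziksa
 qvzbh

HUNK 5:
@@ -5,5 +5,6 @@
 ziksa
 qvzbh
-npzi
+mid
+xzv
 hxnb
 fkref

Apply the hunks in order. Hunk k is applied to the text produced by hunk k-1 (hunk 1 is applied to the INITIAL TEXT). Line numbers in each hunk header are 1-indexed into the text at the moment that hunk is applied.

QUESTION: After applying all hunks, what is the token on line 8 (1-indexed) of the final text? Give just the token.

Answer: xzv

Derivation:
Hunk 1: at line 6 remove [ryb] add [fpn,flo] -> 11 lines: ibalg kog saasg nzxl mmjl tqpw fpn flo ctqfw jhldz viono
Hunk 2: at line 8 remove [ctqfw,jhldz] add [npzi,hxnb,fkref] -> 12 lines: ibalg kog saasg nzxl mmjl tqpw fpn flo npzi hxnb fkref viono
Hunk 3: at line 5 remove [fpn,flo] add [ubxu,qvzbh] -> 12 lines: ibalg kog saasg nzxl mmjl tqpw ubxu qvzbh npzi hxnb fkref viono
Hunk 4: at line 4 remove [mmjl,tqpw,ubxu] add [ziksa] -> 10 lines: ibalg kog saasg nzxl ziksa qvzbh npzi hxnb fkref viono
Hunk 5: at line 5 remove [npzi] add [mid,xzv] -> 11 lines: ibalg kog saasg nzxl ziksa qvzbh mid xzv hxnb fkref viono
Final line 8: xzv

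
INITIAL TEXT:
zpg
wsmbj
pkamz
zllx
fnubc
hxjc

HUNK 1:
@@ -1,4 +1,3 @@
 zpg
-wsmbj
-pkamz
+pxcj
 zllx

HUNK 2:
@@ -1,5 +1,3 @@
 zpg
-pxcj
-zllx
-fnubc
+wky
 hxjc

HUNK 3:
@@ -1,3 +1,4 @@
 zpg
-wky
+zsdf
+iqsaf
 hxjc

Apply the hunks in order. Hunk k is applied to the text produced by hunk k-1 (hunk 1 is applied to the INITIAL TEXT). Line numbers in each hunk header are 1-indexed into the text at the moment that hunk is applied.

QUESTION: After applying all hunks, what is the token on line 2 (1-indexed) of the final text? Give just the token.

Answer: zsdf

Derivation:
Hunk 1: at line 1 remove [wsmbj,pkamz] add [pxcj] -> 5 lines: zpg pxcj zllx fnubc hxjc
Hunk 2: at line 1 remove [pxcj,zllx,fnubc] add [wky] -> 3 lines: zpg wky hxjc
Hunk 3: at line 1 remove [wky] add [zsdf,iqsaf] -> 4 lines: zpg zsdf iqsaf hxjc
Final line 2: zsdf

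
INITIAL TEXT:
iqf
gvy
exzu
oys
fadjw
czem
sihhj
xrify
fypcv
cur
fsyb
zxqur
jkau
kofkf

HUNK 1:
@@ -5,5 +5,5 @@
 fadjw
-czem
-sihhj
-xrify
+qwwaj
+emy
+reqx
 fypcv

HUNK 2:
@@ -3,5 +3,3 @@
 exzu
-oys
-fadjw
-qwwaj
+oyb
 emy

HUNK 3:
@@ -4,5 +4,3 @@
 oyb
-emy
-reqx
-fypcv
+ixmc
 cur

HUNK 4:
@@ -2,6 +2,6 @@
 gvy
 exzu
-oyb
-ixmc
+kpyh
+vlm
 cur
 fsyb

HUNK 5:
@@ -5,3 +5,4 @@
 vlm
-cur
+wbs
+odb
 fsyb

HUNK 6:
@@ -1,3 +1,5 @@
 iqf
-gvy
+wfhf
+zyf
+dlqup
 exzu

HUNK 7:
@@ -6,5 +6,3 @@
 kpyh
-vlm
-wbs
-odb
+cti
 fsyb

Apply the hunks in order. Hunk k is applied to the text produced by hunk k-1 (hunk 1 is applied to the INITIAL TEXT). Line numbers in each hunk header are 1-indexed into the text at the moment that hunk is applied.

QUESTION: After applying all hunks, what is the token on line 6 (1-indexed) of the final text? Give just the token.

Answer: kpyh

Derivation:
Hunk 1: at line 5 remove [czem,sihhj,xrify] add [qwwaj,emy,reqx] -> 14 lines: iqf gvy exzu oys fadjw qwwaj emy reqx fypcv cur fsyb zxqur jkau kofkf
Hunk 2: at line 3 remove [oys,fadjw,qwwaj] add [oyb] -> 12 lines: iqf gvy exzu oyb emy reqx fypcv cur fsyb zxqur jkau kofkf
Hunk 3: at line 4 remove [emy,reqx,fypcv] add [ixmc] -> 10 lines: iqf gvy exzu oyb ixmc cur fsyb zxqur jkau kofkf
Hunk 4: at line 2 remove [oyb,ixmc] add [kpyh,vlm] -> 10 lines: iqf gvy exzu kpyh vlm cur fsyb zxqur jkau kofkf
Hunk 5: at line 5 remove [cur] add [wbs,odb] -> 11 lines: iqf gvy exzu kpyh vlm wbs odb fsyb zxqur jkau kofkf
Hunk 6: at line 1 remove [gvy] add [wfhf,zyf,dlqup] -> 13 lines: iqf wfhf zyf dlqup exzu kpyh vlm wbs odb fsyb zxqur jkau kofkf
Hunk 7: at line 6 remove [vlm,wbs,odb] add [cti] -> 11 lines: iqf wfhf zyf dlqup exzu kpyh cti fsyb zxqur jkau kofkf
Final line 6: kpyh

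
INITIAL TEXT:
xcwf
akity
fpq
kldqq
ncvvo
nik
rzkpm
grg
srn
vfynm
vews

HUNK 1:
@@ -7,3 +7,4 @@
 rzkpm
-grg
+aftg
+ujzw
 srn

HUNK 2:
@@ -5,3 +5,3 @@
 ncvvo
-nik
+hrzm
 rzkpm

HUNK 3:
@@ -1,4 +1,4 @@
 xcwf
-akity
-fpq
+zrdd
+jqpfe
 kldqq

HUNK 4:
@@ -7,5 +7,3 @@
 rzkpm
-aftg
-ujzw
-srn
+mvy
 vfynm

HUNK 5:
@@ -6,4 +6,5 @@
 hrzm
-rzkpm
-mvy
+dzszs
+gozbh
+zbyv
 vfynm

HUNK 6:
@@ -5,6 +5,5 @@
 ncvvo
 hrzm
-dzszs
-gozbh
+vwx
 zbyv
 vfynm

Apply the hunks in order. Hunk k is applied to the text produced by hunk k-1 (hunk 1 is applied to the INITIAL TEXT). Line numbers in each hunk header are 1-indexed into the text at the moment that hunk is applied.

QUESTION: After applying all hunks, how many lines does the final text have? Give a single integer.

Answer: 10

Derivation:
Hunk 1: at line 7 remove [grg] add [aftg,ujzw] -> 12 lines: xcwf akity fpq kldqq ncvvo nik rzkpm aftg ujzw srn vfynm vews
Hunk 2: at line 5 remove [nik] add [hrzm] -> 12 lines: xcwf akity fpq kldqq ncvvo hrzm rzkpm aftg ujzw srn vfynm vews
Hunk 3: at line 1 remove [akity,fpq] add [zrdd,jqpfe] -> 12 lines: xcwf zrdd jqpfe kldqq ncvvo hrzm rzkpm aftg ujzw srn vfynm vews
Hunk 4: at line 7 remove [aftg,ujzw,srn] add [mvy] -> 10 lines: xcwf zrdd jqpfe kldqq ncvvo hrzm rzkpm mvy vfynm vews
Hunk 5: at line 6 remove [rzkpm,mvy] add [dzszs,gozbh,zbyv] -> 11 lines: xcwf zrdd jqpfe kldqq ncvvo hrzm dzszs gozbh zbyv vfynm vews
Hunk 6: at line 5 remove [dzszs,gozbh] add [vwx] -> 10 lines: xcwf zrdd jqpfe kldqq ncvvo hrzm vwx zbyv vfynm vews
Final line count: 10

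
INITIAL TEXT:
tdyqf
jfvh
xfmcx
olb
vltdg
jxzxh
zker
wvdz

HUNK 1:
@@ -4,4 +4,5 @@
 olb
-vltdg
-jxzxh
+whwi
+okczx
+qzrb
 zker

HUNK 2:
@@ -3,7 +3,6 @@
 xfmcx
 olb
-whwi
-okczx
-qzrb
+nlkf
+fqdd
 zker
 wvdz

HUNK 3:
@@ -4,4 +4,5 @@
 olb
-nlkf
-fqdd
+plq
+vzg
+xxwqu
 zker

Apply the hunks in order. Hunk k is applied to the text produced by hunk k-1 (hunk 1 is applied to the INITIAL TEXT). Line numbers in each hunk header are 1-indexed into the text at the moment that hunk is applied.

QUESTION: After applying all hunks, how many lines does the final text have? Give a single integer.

Hunk 1: at line 4 remove [vltdg,jxzxh] add [whwi,okczx,qzrb] -> 9 lines: tdyqf jfvh xfmcx olb whwi okczx qzrb zker wvdz
Hunk 2: at line 3 remove [whwi,okczx,qzrb] add [nlkf,fqdd] -> 8 lines: tdyqf jfvh xfmcx olb nlkf fqdd zker wvdz
Hunk 3: at line 4 remove [nlkf,fqdd] add [plq,vzg,xxwqu] -> 9 lines: tdyqf jfvh xfmcx olb plq vzg xxwqu zker wvdz
Final line count: 9

Answer: 9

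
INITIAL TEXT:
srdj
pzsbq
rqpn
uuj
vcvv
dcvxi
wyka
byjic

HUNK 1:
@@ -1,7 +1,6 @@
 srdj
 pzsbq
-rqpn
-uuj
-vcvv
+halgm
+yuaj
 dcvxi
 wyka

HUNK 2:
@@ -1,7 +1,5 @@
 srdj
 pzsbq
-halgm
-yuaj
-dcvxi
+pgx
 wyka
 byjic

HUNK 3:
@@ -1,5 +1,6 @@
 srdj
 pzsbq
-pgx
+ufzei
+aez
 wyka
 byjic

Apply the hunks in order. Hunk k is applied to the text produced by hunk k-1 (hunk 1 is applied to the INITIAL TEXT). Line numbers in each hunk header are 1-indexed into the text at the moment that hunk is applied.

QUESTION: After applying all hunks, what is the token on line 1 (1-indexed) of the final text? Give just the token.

Answer: srdj

Derivation:
Hunk 1: at line 1 remove [rqpn,uuj,vcvv] add [halgm,yuaj] -> 7 lines: srdj pzsbq halgm yuaj dcvxi wyka byjic
Hunk 2: at line 1 remove [halgm,yuaj,dcvxi] add [pgx] -> 5 lines: srdj pzsbq pgx wyka byjic
Hunk 3: at line 1 remove [pgx] add [ufzei,aez] -> 6 lines: srdj pzsbq ufzei aez wyka byjic
Final line 1: srdj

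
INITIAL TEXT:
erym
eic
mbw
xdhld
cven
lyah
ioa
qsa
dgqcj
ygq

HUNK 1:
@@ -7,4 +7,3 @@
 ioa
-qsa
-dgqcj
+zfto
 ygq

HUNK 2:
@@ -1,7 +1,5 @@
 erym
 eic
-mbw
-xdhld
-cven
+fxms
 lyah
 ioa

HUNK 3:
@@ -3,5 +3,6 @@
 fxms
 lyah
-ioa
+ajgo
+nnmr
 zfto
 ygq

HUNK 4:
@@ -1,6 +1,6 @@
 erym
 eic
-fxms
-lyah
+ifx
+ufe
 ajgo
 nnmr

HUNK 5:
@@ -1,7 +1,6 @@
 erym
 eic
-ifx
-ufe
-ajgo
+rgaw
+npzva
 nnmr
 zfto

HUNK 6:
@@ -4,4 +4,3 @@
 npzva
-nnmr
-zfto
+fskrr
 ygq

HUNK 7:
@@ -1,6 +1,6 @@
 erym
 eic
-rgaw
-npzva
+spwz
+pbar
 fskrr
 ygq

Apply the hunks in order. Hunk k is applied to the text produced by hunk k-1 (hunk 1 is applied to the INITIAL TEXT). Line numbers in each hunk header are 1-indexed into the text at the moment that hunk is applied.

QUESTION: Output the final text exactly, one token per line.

Answer: erym
eic
spwz
pbar
fskrr
ygq

Derivation:
Hunk 1: at line 7 remove [qsa,dgqcj] add [zfto] -> 9 lines: erym eic mbw xdhld cven lyah ioa zfto ygq
Hunk 2: at line 1 remove [mbw,xdhld,cven] add [fxms] -> 7 lines: erym eic fxms lyah ioa zfto ygq
Hunk 3: at line 3 remove [ioa] add [ajgo,nnmr] -> 8 lines: erym eic fxms lyah ajgo nnmr zfto ygq
Hunk 4: at line 1 remove [fxms,lyah] add [ifx,ufe] -> 8 lines: erym eic ifx ufe ajgo nnmr zfto ygq
Hunk 5: at line 1 remove [ifx,ufe,ajgo] add [rgaw,npzva] -> 7 lines: erym eic rgaw npzva nnmr zfto ygq
Hunk 6: at line 4 remove [nnmr,zfto] add [fskrr] -> 6 lines: erym eic rgaw npzva fskrr ygq
Hunk 7: at line 1 remove [rgaw,npzva] add [spwz,pbar] -> 6 lines: erym eic spwz pbar fskrr ygq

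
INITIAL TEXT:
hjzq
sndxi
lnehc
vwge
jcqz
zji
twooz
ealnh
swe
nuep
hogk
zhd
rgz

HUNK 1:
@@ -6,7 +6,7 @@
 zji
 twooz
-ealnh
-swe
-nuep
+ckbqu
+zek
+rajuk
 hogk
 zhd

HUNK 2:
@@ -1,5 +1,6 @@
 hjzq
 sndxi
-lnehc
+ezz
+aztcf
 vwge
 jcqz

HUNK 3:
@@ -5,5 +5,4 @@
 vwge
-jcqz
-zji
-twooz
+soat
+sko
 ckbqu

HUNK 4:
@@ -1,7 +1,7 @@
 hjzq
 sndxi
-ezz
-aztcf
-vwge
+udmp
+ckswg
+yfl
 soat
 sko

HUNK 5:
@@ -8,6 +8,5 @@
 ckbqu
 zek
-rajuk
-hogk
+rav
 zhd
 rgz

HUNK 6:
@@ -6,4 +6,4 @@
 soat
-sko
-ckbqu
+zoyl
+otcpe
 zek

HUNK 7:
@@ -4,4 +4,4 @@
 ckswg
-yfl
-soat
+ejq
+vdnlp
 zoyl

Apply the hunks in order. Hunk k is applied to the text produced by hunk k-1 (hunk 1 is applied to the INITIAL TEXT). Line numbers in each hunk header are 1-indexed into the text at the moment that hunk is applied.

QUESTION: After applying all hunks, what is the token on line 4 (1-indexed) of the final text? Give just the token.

Hunk 1: at line 6 remove [ealnh,swe,nuep] add [ckbqu,zek,rajuk] -> 13 lines: hjzq sndxi lnehc vwge jcqz zji twooz ckbqu zek rajuk hogk zhd rgz
Hunk 2: at line 1 remove [lnehc] add [ezz,aztcf] -> 14 lines: hjzq sndxi ezz aztcf vwge jcqz zji twooz ckbqu zek rajuk hogk zhd rgz
Hunk 3: at line 5 remove [jcqz,zji,twooz] add [soat,sko] -> 13 lines: hjzq sndxi ezz aztcf vwge soat sko ckbqu zek rajuk hogk zhd rgz
Hunk 4: at line 1 remove [ezz,aztcf,vwge] add [udmp,ckswg,yfl] -> 13 lines: hjzq sndxi udmp ckswg yfl soat sko ckbqu zek rajuk hogk zhd rgz
Hunk 5: at line 8 remove [rajuk,hogk] add [rav] -> 12 lines: hjzq sndxi udmp ckswg yfl soat sko ckbqu zek rav zhd rgz
Hunk 6: at line 6 remove [sko,ckbqu] add [zoyl,otcpe] -> 12 lines: hjzq sndxi udmp ckswg yfl soat zoyl otcpe zek rav zhd rgz
Hunk 7: at line 4 remove [yfl,soat] add [ejq,vdnlp] -> 12 lines: hjzq sndxi udmp ckswg ejq vdnlp zoyl otcpe zek rav zhd rgz
Final line 4: ckswg

Answer: ckswg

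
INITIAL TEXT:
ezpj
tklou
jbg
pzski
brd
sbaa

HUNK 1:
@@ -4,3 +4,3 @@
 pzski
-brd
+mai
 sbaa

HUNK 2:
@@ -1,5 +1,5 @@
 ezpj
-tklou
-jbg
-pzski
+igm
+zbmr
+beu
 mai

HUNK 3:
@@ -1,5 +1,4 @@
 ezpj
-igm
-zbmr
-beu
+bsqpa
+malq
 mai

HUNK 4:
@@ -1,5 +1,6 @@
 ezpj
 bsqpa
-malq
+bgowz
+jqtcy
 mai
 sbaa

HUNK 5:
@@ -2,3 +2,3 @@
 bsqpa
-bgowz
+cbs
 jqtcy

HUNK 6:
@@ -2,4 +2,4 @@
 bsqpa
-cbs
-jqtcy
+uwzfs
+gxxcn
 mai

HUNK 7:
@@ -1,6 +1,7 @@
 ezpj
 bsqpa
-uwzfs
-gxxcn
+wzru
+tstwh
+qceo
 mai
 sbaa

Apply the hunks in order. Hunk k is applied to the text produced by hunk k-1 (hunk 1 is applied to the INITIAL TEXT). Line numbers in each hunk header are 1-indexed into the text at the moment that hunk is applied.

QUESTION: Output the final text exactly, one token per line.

Answer: ezpj
bsqpa
wzru
tstwh
qceo
mai
sbaa

Derivation:
Hunk 1: at line 4 remove [brd] add [mai] -> 6 lines: ezpj tklou jbg pzski mai sbaa
Hunk 2: at line 1 remove [tklou,jbg,pzski] add [igm,zbmr,beu] -> 6 lines: ezpj igm zbmr beu mai sbaa
Hunk 3: at line 1 remove [igm,zbmr,beu] add [bsqpa,malq] -> 5 lines: ezpj bsqpa malq mai sbaa
Hunk 4: at line 1 remove [malq] add [bgowz,jqtcy] -> 6 lines: ezpj bsqpa bgowz jqtcy mai sbaa
Hunk 5: at line 2 remove [bgowz] add [cbs] -> 6 lines: ezpj bsqpa cbs jqtcy mai sbaa
Hunk 6: at line 2 remove [cbs,jqtcy] add [uwzfs,gxxcn] -> 6 lines: ezpj bsqpa uwzfs gxxcn mai sbaa
Hunk 7: at line 1 remove [uwzfs,gxxcn] add [wzru,tstwh,qceo] -> 7 lines: ezpj bsqpa wzru tstwh qceo mai sbaa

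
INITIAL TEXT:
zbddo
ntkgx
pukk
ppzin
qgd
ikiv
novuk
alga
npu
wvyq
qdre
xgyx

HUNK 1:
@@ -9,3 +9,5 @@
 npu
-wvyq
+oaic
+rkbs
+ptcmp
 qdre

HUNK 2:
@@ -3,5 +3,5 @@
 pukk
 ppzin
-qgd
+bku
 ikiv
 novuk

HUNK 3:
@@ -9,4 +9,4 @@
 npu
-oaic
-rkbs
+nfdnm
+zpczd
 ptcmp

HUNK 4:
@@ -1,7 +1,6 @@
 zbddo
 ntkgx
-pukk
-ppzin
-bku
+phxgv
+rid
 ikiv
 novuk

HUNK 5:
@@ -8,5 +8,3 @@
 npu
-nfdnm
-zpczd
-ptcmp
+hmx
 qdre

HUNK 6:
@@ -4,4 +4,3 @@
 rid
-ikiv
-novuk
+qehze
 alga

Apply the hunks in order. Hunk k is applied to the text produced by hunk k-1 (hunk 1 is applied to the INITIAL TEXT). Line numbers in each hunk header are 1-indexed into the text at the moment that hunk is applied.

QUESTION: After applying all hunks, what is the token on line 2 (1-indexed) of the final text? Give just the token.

Answer: ntkgx

Derivation:
Hunk 1: at line 9 remove [wvyq] add [oaic,rkbs,ptcmp] -> 14 lines: zbddo ntkgx pukk ppzin qgd ikiv novuk alga npu oaic rkbs ptcmp qdre xgyx
Hunk 2: at line 3 remove [qgd] add [bku] -> 14 lines: zbddo ntkgx pukk ppzin bku ikiv novuk alga npu oaic rkbs ptcmp qdre xgyx
Hunk 3: at line 9 remove [oaic,rkbs] add [nfdnm,zpczd] -> 14 lines: zbddo ntkgx pukk ppzin bku ikiv novuk alga npu nfdnm zpczd ptcmp qdre xgyx
Hunk 4: at line 1 remove [pukk,ppzin,bku] add [phxgv,rid] -> 13 lines: zbddo ntkgx phxgv rid ikiv novuk alga npu nfdnm zpczd ptcmp qdre xgyx
Hunk 5: at line 8 remove [nfdnm,zpczd,ptcmp] add [hmx] -> 11 lines: zbddo ntkgx phxgv rid ikiv novuk alga npu hmx qdre xgyx
Hunk 6: at line 4 remove [ikiv,novuk] add [qehze] -> 10 lines: zbddo ntkgx phxgv rid qehze alga npu hmx qdre xgyx
Final line 2: ntkgx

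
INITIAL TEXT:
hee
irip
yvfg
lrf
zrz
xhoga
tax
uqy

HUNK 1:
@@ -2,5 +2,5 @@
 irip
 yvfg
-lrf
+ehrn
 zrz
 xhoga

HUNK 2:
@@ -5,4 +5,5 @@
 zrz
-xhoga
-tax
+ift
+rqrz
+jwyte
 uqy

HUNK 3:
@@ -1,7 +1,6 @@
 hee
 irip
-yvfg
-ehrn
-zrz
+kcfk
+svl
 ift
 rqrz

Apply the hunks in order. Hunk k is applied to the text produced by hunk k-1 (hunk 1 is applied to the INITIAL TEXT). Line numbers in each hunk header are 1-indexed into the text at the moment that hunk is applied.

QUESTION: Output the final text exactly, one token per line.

Hunk 1: at line 2 remove [lrf] add [ehrn] -> 8 lines: hee irip yvfg ehrn zrz xhoga tax uqy
Hunk 2: at line 5 remove [xhoga,tax] add [ift,rqrz,jwyte] -> 9 lines: hee irip yvfg ehrn zrz ift rqrz jwyte uqy
Hunk 3: at line 1 remove [yvfg,ehrn,zrz] add [kcfk,svl] -> 8 lines: hee irip kcfk svl ift rqrz jwyte uqy

Answer: hee
irip
kcfk
svl
ift
rqrz
jwyte
uqy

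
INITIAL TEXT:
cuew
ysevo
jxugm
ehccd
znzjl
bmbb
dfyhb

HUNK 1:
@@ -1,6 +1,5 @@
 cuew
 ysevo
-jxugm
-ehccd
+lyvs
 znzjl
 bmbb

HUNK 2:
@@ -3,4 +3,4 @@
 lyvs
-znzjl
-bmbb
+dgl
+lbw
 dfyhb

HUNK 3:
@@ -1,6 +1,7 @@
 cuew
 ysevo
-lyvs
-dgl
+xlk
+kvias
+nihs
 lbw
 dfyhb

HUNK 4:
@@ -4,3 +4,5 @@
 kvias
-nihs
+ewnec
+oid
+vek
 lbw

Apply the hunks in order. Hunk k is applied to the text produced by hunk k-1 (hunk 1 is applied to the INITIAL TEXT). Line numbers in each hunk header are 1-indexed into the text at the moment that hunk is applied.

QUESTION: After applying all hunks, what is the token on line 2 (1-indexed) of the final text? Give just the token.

Hunk 1: at line 1 remove [jxugm,ehccd] add [lyvs] -> 6 lines: cuew ysevo lyvs znzjl bmbb dfyhb
Hunk 2: at line 3 remove [znzjl,bmbb] add [dgl,lbw] -> 6 lines: cuew ysevo lyvs dgl lbw dfyhb
Hunk 3: at line 1 remove [lyvs,dgl] add [xlk,kvias,nihs] -> 7 lines: cuew ysevo xlk kvias nihs lbw dfyhb
Hunk 4: at line 4 remove [nihs] add [ewnec,oid,vek] -> 9 lines: cuew ysevo xlk kvias ewnec oid vek lbw dfyhb
Final line 2: ysevo

Answer: ysevo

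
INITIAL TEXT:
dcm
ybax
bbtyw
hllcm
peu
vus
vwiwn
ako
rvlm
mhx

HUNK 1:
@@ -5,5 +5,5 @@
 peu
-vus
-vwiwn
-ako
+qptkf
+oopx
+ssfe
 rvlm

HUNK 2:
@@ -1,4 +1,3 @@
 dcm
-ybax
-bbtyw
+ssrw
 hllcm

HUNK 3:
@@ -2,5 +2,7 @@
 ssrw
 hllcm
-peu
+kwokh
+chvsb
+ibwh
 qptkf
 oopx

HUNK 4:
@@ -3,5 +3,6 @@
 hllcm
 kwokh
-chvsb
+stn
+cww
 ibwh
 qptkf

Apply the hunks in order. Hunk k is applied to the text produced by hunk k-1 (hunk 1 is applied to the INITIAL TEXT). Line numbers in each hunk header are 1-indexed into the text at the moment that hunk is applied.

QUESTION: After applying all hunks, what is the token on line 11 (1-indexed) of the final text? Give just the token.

Answer: rvlm

Derivation:
Hunk 1: at line 5 remove [vus,vwiwn,ako] add [qptkf,oopx,ssfe] -> 10 lines: dcm ybax bbtyw hllcm peu qptkf oopx ssfe rvlm mhx
Hunk 2: at line 1 remove [ybax,bbtyw] add [ssrw] -> 9 lines: dcm ssrw hllcm peu qptkf oopx ssfe rvlm mhx
Hunk 3: at line 2 remove [peu] add [kwokh,chvsb,ibwh] -> 11 lines: dcm ssrw hllcm kwokh chvsb ibwh qptkf oopx ssfe rvlm mhx
Hunk 4: at line 3 remove [chvsb] add [stn,cww] -> 12 lines: dcm ssrw hllcm kwokh stn cww ibwh qptkf oopx ssfe rvlm mhx
Final line 11: rvlm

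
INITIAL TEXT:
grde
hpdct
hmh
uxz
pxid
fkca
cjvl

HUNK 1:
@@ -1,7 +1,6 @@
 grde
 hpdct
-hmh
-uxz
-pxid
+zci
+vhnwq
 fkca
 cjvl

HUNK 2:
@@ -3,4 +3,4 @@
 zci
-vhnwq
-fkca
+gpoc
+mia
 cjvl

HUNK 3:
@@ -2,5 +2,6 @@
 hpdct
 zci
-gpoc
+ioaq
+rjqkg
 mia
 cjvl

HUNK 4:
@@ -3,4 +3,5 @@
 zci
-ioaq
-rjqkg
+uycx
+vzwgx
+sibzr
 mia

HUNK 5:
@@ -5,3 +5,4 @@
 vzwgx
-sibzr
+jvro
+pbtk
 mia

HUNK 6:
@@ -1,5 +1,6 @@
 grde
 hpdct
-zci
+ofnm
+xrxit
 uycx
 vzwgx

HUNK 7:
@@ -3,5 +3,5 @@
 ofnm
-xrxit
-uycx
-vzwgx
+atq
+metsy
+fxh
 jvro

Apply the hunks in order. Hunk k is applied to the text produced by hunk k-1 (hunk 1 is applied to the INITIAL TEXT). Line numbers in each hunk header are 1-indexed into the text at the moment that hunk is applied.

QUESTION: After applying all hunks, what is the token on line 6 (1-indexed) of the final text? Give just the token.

Answer: fxh

Derivation:
Hunk 1: at line 1 remove [hmh,uxz,pxid] add [zci,vhnwq] -> 6 lines: grde hpdct zci vhnwq fkca cjvl
Hunk 2: at line 3 remove [vhnwq,fkca] add [gpoc,mia] -> 6 lines: grde hpdct zci gpoc mia cjvl
Hunk 3: at line 2 remove [gpoc] add [ioaq,rjqkg] -> 7 lines: grde hpdct zci ioaq rjqkg mia cjvl
Hunk 4: at line 3 remove [ioaq,rjqkg] add [uycx,vzwgx,sibzr] -> 8 lines: grde hpdct zci uycx vzwgx sibzr mia cjvl
Hunk 5: at line 5 remove [sibzr] add [jvro,pbtk] -> 9 lines: grde hpdct zci uycx vzwgx jvro pbtk mia cjvl
Hunk 6: at line 1 remove [zci] add [ofnm,xrxit] -> 10 lines: grde hpdct ofnm xrxit uycx vzwgx jvro pbtk mia cjvl
Hunk 7: at line 3 remove [xrxit,uycx,vzwgx] add [atq,metsy,fxh] -> 10 lines: grde hpdct ofnm atq metsy fxh jvro pbtk mia cjvl
Final line 6: fxh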